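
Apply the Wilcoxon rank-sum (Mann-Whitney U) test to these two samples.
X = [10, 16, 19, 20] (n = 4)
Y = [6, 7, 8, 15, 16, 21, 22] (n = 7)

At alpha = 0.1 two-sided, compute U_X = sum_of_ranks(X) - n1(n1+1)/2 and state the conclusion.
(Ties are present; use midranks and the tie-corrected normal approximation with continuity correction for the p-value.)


Step 1: Combine and sort all 11 observations; assign midranks.
sorted (value, group): (6,Y), (7,Y), (8,Y), (10,X), (15,Y), (16,X), (16,Y), (19,X), (20,X), (21,Y), (22,Y)
ranks: 6->1, 7->2, 8->3, 10->4, 15->5, 16->6.5, 16->6.5, 19->8, 20->9, 21->10, 22->11
Step 2: Rank sum for X: R1 = 4 + 6.5 + 8 + 9 = 27.5.
Step 3: U_X = R1 - n1(n1+1)/2 = 27.5 - 4*5/2 = 27.5 - 10 = 17.5.
       U_Y = n1*n2 - U_X = 28 - 17.5 = 10.5.
Step 4: Ties are present, so use the tie-corrected normal approximation (with continuity correction) for the p-value.
Step 5: p-value = 0.569872; compare to alpha = 0.1. fail to reject H0.

U_X = 17.5, p = 0.569872, fail to reject H0 at alpha = 0.1.


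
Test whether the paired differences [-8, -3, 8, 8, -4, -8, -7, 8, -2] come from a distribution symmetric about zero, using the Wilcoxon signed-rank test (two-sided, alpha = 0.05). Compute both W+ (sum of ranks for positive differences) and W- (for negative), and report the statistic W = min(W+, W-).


Step 1: Drop any zero differences (none here) and take |d_i|.
|d| = [8, 3, 8, 8, 4, 8, 7, 8, 2]
Step 2: Midrank |d_i| (ties get averaged ranks).
ranks: |8|->7, |3|->2, |8|->7, |8|->7, |4|->3, |8|->7, |7|->4, |8|->7, |2|->1
Step 3: Attach original signs; sum ranks with positive sign and with negative sign.
W+ = 7 + 7 + 7 = 21
W- = 7 + 2 + 3 + 7 + 4 + 1 = 24
(Check: W+ + W- = 45 should equal n(n+1)/2 = 45.)
Step 4: Test statistic W = min(W+, W-) = 21.
Step 5: Ties in |d|, so use the tie-corrected normal approximation.
        E[W] = n(n+1)/4 = 9*10/4 = 22.5.
        Tie groups: |d|=8 (t=5); sum(t^3 - t) = 120.
        Var[W] = n(n+1)(2n+1)/24 - sum(t^3-t)/48 = 1710/24 - 120/48 = 68.75.
        z = (W - E[W]) / sqrt(Var[W]) = (21 - 22.5) / 8.2916 = -0.1809.
        Two-sided p = 2*Phi(z) = 0.856441.
Step 6: alpha = 0.05. fail to reject H0.

W+ = 21, W- = 24, W = min = 21, p = 0.856441, fail to reject H0.


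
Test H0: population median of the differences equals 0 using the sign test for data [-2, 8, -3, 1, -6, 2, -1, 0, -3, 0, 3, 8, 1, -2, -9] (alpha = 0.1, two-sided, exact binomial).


Step 1: Discard zero differences. Original n = 15; n_eff = number of nonzero differences = 13.
Nonzero differences (with sign): -2, +8, -3, +1, -6, +2, -1, -3, +3, +8, +1, -2, -9
Step 2: Count signs: positive = 6, negative = 7.
Step 3: Under H0: P(positive) = 0.5, so the number of positives S ~ Bin(13, 0.5).
Step 4: Two-sided exact p-value = sum of Bin(13,0.5) probabilities at or below the observed probability = 1.000000.
Step 5: alpha = 0.1. fail to reject H0.

n_eff = 13, pos = 6, neg = 7, p = 1.000000, fail to reject H0.


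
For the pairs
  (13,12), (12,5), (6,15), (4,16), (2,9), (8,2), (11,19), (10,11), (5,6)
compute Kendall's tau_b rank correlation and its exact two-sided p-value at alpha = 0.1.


Step 1: Enumerate the 36 unordered pairs (i,j) with i<j and classify each by sign(x_j-x_i) * sign(y_j-y_i).
  (1,2):dx=-1,dy=-7->C; (1,3):dx=-7,dy=+3->D; (1,4):dx=-9,dy=+4->D; (1,5):dx=-11,dy=-3->C
  (1,6):dx=-5,dy=-10->C; (1,7):dx=-2,dy=+7->D; (1,8):dx=-3,dy=-1->C; (1,9):dx=-8,dy=-6->C
  (2,3):dx=-6,dy=+10->D; (2,4):dx=-8,dy=+11->D; (2,5):dx=-10,dy=+4->D; (2,6):dx=-4,dy=-3->C
  (2,7):dx=-1,dy=+14->D; (2,8):dx=-2,dy=+6->D; (2,9):dx=-7,dy=+1->D; (3,4):dx=-2,dy=+1->D
  (3,5):dx=-4,dy=-6->C; (3,6):dx=+2,dy=-13->D; (3,7):dx=+5,dy=+4->C; (3,8):dx=+4,dy=-4->D
  (3,9):dx=-1,dy=-9->C; (4,5):dx=-2,dy=-7->C; (4,6):dx=+4,dy=-14->D; (4,7):dx=+7,dy=+3->C
  (4,8):dx=+6,dy=-5->D; (4,9):dx=+1,dy=-10->D; (5,6):dx=+6,dy=-7->D; (5,7):dx=+9,dy=+10->C
  (5,8):dx=+8,dy=+2->C; (5,9):dx=+3,dy=-3->D; (6,7):dx=+3,dy=+17->C; (6,8):dx=+2,dy=+9->C
  (6,9):dx=-3,dy=+4->D; (7,8):dx=-1,dy=-8->C; (7,9):dx=-6,dy=-13->C; (8,9):dx=-5,dy=-5->C
Step 2: C = 18, D = 18, total pairs = 36.
Step 3: tau = (C - D)/(n(n-1)/2) = (18 - 18)/36 = 0.000000.
Step 4: Exact two-sided p-value (enumerate n! = 362880 permutations of y under H0): p = 1.000000.
Step 5: alpha = 0.1. fail to reject H0.

tau_b = 0.0000 (C=18, D=18), p = 1.000000, fail to reject H0.


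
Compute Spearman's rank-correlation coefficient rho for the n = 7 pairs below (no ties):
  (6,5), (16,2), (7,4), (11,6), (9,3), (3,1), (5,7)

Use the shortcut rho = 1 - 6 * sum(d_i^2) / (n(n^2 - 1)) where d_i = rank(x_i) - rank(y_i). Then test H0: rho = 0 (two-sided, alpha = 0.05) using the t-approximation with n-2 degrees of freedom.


Step 1: Rank x and y separately (midranks; no ties here).
rank(x): 6->3, 16->7, 7->4, 11->6, 9->5, 3->1, 5->2
rank(y): 5->5, 2->2, 4->4, 6->6, 3->3, 1->1, 7->7
Step 2: d_i = R_x(i) - R_y(i); compute d_i^2.
  (3-5)^2=4, (7-2)^2=25, (4-4)^2=0, (6-6)^2=0, (5-3)^2=4, (1-1)^2=0, (2-7)^2=25
sum(d^2) = 58.
Step 3: rho = 1 - 6*58 / (7*(7^2 - 1)) = 1 - 348/336 = -0.035714.
Step 4: Under H0, t = rho * sqrt((n-2)/(1-rho^2)) = -0.0799 ~ t(5).
Step 5: Two-sided p-value from the t-distribution with 5 df = 0.939408.
Step 6: alpha = 0.05. fail to reject H0.

rho = -0.0357, p = 0.939408, fail to reject H0 at alpha = 0.05.


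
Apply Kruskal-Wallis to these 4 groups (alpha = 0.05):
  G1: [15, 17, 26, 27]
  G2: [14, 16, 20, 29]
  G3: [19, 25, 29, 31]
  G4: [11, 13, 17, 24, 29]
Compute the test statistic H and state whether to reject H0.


Step 1: Combine all N = 17 observations and assign midranks.
sorted (value, group, rank): (11,G4,1), (13,G4,2), (14,G2,3), (15,G1,4), (16,G2,5), (17,G1,6.5), (17,G4,6.5), (19,G3,8), (20,G2,9), (24,G4,10), (25,G3,11), (26,G1,12), (27,G1,13), (29,G2,15), (29,G3,15), (29,G4,15), (31,G3,17)
Step 2: Sum ranks within each group.
R_1 = 35.5 (n_1 = 4)
R_2 = 32 (n_2 = 4)
R_3 = 51 (n_3 = 4)
R_4 = 34.5 (n_4 = 5)
Step 3: H = 12/(N(N+1)) * sum(R_i^2/n_i) - 3(N+1)
     = 12/(17*18) * (35.5^2/4 + 32^2/4 + 51^2/4 + 34.5^2/5) - 3*18
     = 0.039216 * 1459.36 - 54
     = 3.229902.
Step 4: Ties present; correction factor C = 1 - 30/(17^3 - 17) = 0.993873. Corrected H = 3.229902 / 0.993873 = 3.249815.
Step 5: Under H0, H ~ chi^2(3); p-value = 0.354689.
Step 6: alpha = 0.05. fail to reject H0.

H = 3.2498, df = 3, p = 0.354689, fail to reject H0.


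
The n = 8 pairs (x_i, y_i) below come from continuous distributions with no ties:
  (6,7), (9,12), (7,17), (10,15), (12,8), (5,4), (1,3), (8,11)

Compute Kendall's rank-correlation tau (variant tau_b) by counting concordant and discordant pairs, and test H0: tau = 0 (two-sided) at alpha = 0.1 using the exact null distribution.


Step 1: Enumerate the 28 unordered pairs (i,j) with i<j and classify each by sign(x_j-x_i) * sign(y_j-y_i).
  (1,2):dx=+3,dy=+5->C; (1,3):dx=+1,dy=+10->C; (1,4):dx=+4,dy=+8->C; (1,5):dx=+6,dy=+1->C
  (1,6):dx=-1,dy=-3->C; (1,7):dx=-5,dy=-4->C; (1,8):dx=+2,dy=+4->C; (2,3):dx=-2,dy=+5->D
  (2,4):dx=+1,dy=+3->C; (2,5):dx=+3,dy=-4->D; (2,6):dx=-4,dy=-8->C; (2,7):dx=-8,dy=-9->C
  (2,8):dx=-1,dy=-1->C; (3,4):dx=+3,dy=-2->D; (3,5):dx=+5,dy=-9->D; (3,6):dx=-2,dy=-13->C
  (3,7):dx=-6,dy=-14->C; (3,8):dx=+1,dy=-6->D; (4,5):dx=+2,dy=-7->D; (4,6):dx=-5,dy=-11->C
  (4,7):dx=-9,dy=-12->C; (4,8):dx=-2,dy=-4->C; (5,6):dx=-7,dy=-4->C; (5,7):dx=-11,dy=-5->C
  (5,8):dx=-4,dy=+3->D; (6,7):dx=-4,dy=-1->C; (6,8):dx=+3,dy=+7->C; (7,8):dx=+7,dy=+8->C
Step 2: C = 21, D = 7, total pairs = 28.
Step 3: tau = (C - D)/(n(n-1)/2) = (21 - 7)/28 = 0.500000.
Step 4: Exact two-sided p-value (enumerate n! = 40320 permutations of y under H0): p = 0.108681.
Step 5: alpha = 0.1. fail to reject H0.

tau_b = 0.5000 (C=21, D=7), p = 0.108681, fail to reject H0.


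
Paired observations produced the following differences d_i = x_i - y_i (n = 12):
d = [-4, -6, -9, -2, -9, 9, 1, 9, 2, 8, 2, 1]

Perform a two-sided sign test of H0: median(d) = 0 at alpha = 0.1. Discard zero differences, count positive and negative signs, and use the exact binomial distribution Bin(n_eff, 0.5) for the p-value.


Step 1: Discard zero differences. Original n = 12; n_eff = number of nonzero differences = 12.
Nonzero differences (with sign): -4, -6, -9, -2, -9, +9, +1, +9, +2, +8, +2, +1
Step 2: Count signs: positive = 7, negative = 5.
Step 3: Under H0: P(positive) = 0.5, so the number of positives S ~ Bin(12, 0.5).
Step 4: Two-sided exact p-value = sum of Bin(12,0.5) probabilities at or below the observed probability = 0.774414.
Step 5: alpha = 0.1. fail to reject H0.

n_eff = 12, pos = 7, neg = 5, p = 0.774414, fail to reject H0.


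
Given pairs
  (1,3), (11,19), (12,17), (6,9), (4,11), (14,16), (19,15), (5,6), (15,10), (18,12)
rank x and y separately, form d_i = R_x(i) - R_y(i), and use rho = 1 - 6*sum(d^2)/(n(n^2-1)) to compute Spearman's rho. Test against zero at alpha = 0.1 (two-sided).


Step 1: Rank x and y separately (midranks; no ties here).
rank(x): 1->1, 11->5, 12->6, 6->4, 4->2, 14->7, 19->10, 5->3, 15->8, 18->9
rank(y): 3->1, 19->10, 17->9, 9->3, 11->5, 16->8, 15->7, 6->2, 10->4, 12->6
Step 2: d_i = R_x(i) - R_y(i); compute d_i^2.
  (1-1)^2=0, (5-10)^2=25, (6-9)^2=9, (4-3)^2=1, (2-5)^2=9, (7-8)^2=1, (10-7)^2=9, (3-2)^2=1, (8-4)^2=16, (9-6)^2=9
sum(d^2) = 80.
Step 3: rho = 1 - 6*80 / (10*(10^2 - 1)) = 1 - 480/990 = 0.515152.
Step 4: Under H0, t = rho * sqrt((n-2)/(1-rho^2)) = 1.7000 ~ t(8).
Step 5: Two-sided p-value from the t-distribution with 8 df = 0.127553.
Step 6: alpha = 0.1. fail to reject H0.

rho = 0.5152, p = 0.127553, fail to reject H0 at alpha = 0.1.


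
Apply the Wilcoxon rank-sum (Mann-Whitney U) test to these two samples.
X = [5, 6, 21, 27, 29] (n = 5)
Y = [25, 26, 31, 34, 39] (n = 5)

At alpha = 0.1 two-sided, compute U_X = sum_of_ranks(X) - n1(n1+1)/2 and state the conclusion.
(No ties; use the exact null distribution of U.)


Step 1: Combine and sort all 10 observations; assign midranks.
sorted (value, group): (5,X), (6,X), (21,X), (25,Y), (26,Y), (27,X), (29,X), (31,Y), (34,Y), (39,Y)
ranks: 5->1, 6->2, 21->3, 25->4, 26->5, 27->6, 29->7, 31->8, 34->9, 39->10
Step 2: Rank sum for X: R1 = 1 + 2 + 3 + 6 + 7 = 19.
Step 3: U_X = R1 - n1(n1+1)/2 = 19 - 5*6/2 = 19 - 15 = 4.
       U_Y = n1*n2 - U_X = 25 - 4 = 21.
Step 4: No ties, so the exact null distribution of U (based on enumerating the C(10,5) = 252 equally likely rank assignments) gives the two-sided p-value.
Step 5: p-value = 0.095238; compare to alpha = 0.1. reject H0.

U_X = 4, p = 0.095238, reject H0 at alpha = 0.1.


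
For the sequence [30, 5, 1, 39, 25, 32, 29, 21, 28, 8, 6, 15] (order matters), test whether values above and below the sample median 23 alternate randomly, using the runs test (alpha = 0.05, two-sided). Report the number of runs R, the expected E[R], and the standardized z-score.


Step 1: Compute median = 23; label A = above, B = below.
Labels in order: ABBAAAABABBB  (n_A = 6, n_B = 6)
Step 2: Count runs R = 6.
Step 3: Under H0 (random ordering), E[R] = 2*n_A*n_B/(n_A+n_B) + 1 = 2*6*6/12 + 1 = 7.0000.
        Var[R] = 2*n_A*n_B*(2*n_A*n_B - n_A - n_B) / ((n_A+n_B)^2 * (n_A+n_B-1)) = 4320/1584 = 2.7273.
        SD[R] = 1.6514.
Step 4: Continuity-corrected z = (R + 0.5 - E[R]) / SD[R] = (6 + 0.5 - 7.0000) / 1.6514 = -0.3028.
Step 5: Two-sided p-value via normal approximation = 2*(1 - Phi(|z|)) = 0.762069.
Step 6: alpha = 0.05. fail to reject H0.

R = 6, z = -0.3028, p = 0.762069, fail to reject H0.


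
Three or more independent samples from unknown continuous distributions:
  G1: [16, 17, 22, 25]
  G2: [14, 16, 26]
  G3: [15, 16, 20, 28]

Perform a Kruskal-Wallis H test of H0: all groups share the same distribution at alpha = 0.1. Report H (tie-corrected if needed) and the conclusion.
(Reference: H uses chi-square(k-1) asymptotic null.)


Step 1: Combine all N = 11 observations and assign midranks.
sorted (value, group, rank): (14,G2,1), (15,G3,2), (16,G1,4), (16,G2,4), (16,G3,4), (17,G1,6), (20,G3,7), (22,G1,8), (25,G1,9), (26,G2,10), (28,G3,11)
Step 2: Sum ranks within each group.
R_1 = 27 (n_1 = 4)
R_2 = 15 (n_2 = 3)
R_3 = 24 (n_3 = 4)
Step 3: H = 12/(N(N+1)) * sum(R_i^2/n_i) - 3(N+1)
     = 12/(11*12) * (27^2/4 + 15^2/3 + 24^2/4) - 3*12
     = 0.090909 * 401.25 - 36
     = 0.477273.
Step 4: Ties present; correction factor C = 1 - 24/(11^3 - 11) = 0.981818. Corrected H = 0.477273 / 0.981818 = 0.486111.
Step 5: Under H0, H ~ chi^2(2); p-value = 0.784228.
Step 6: alpha = 0.1. fail to reject H0.

H = 0.4861, df = 2, p = 0.784228, fail to reject H0.


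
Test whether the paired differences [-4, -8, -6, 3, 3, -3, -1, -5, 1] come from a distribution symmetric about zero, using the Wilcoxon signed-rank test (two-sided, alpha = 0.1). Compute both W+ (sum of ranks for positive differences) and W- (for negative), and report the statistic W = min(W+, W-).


Step 1: Drop any zero differences (none here) and take |d_i|.
|d| = [4, 8, 6, 3, 3, 3, 1, 5, 1]
Step 2: Midrank |d_i| (ties get averaged ranks).
ranks: |4|->6, |8|->9, |6|->8, |3|->4, |3|->4, |3|->4, |1|->1.5, |5|->7, |1|->1.5
Step 3: Attach original signs; sum ranks with positive sign and with negative sign.
W+ = 4 + 4 + 1.5 = 9.5
W- = 6 + 9 + 8 + 4 + 1.5 + 7 = 35.5
(Check: W+ + W- = 45 should equal n(n+1)/2 = 45.)
Step 4: Test statistic W = min(W+, W-) = 9.5.
Step 5: Ties in |d|, so use the tie-corrected normal approximation.
        E[W] = n(n+1)/4 = 9*10/4 = 22.5.
        Tie groups: |d|=1 (t=2), |d|=3 (t=3); sum(t^3 - t) = 30.
        Var[W] = n(n+1)(2n+1)/24 - sum(t^3-t)/48 = 1710/24 - 30/48 = 70.625.
        z = (W - E[W]) / sqrt(Var[W]) = (9.5 - 22.5) / 8.4039 = -1.5469.
        Two-sided p = 2*Phi(z) = 0.121886.
Step 6: alpha = 0.1. fail to reject H0.

W+ = 9.5, W- = 35.5, W = min = 9.5, p = 0.121886, fail to reject H0.


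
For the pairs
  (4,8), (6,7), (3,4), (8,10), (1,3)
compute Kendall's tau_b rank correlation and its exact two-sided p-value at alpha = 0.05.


Step 1: Enumerate the 10 unordered pairs (i,j) with i<j and classify each by sign(x_j-x_i) * sign(y_j-y_i).
  (1,2):dx=+2,dy=-1->D; (1,3):dx=-1,dy=-4->C; (1,4):dx=+4,dy=+2->C; (1,5):dx=-3,dy=-5->C
  (2,3):dx=-3,dy=-3->C; (2,4):dx=+2,dy=+3->C; (2,5):dx=-5,dy=-4->C; (3,4):dx=+5,dy=+6->C
  (3,5):dx=-2,dy=-1->C; (4,5):dx=-7,dy=-7->C
Step 2: C = 9, D = 1, total pairs = 10.
Step 3: tau = (C - D)/(n(n-1)/2) = (9 - 1)/10 = 0.800000.
Step 4: Exact two-sided p-value (enumerate n! = 120 permutations of y under H0): p = 0.083333.
Step 5: alpha = 0.05. fail to reject H0.

tau_b = 0.8000 (C=9, D=1), p = 0.083333, fail to reject H0.


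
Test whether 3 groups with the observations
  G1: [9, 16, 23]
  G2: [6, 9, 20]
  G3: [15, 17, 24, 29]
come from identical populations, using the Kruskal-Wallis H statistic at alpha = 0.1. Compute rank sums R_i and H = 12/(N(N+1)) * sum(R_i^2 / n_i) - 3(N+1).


Step 1: Combine all N = 10 observations and assign midranks.
sorted (value, group, rank): (6,G2,1), (9,G1,2.5), (9,G2,2.5), (15,G3,4), (16,G1,5), (17,G3,6), (20,G2,7), (23,G1,8), (24,G3,9), (29,G3,10)
Step 2: Sum ranks within each group.
R_1 = 15.5 (n_1 = 3)
R_2 = 10.5 (n_2 = 3)
R_3 = 29 (n_3 = 4)
Step 3: H = 12/(N(N+1)) * sum(R_i^2/n_i) - 3(N+1)
     = 12/(10*11) * (15.5^2/3 + 10.5^2/3 + 29^2/4) - 3*11
     = 0.109091 * 327.083 - 33
     = 2.681818.
Step 4: Ties present; correction factor C = 1 - 6/(10^3 - 10) = 0.993939. Corrected H = 2.681818 / 0.993939 = 2.698171.
Step 5: Under H0, H ~ chi^2(2); p-value = 0.259477.
Step 6: alpha = 0.1. fail to reject H0.

H = 2.6982, df = 2, p = 0.259477, fail to reject H0.


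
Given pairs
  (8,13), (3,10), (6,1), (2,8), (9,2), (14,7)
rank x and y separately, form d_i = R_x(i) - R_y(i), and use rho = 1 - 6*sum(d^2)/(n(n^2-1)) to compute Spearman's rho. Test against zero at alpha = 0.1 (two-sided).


Step 1: Rank x and y separately (midranks; no ties here).
rank(x): 8->4, 3->2, 6->3, 2->1, 9->5, 14->6
rank(y): 13->6, 10->5, 1->1, 8->4, 2->2, 7->3
Step 2: d_i = R_x(i) - R_y(i); compute d_i^2.
  (4-6)^2=4, (2-5)^2=9, (3-1)^2=4, (1-4)^2=9, (5-2)^2=9, (6-3)^2=9
sum(d^2) = 44.
Step 3: rho = 1 - 6*44 / (6*(6^2 - 1)) = 1 - 264/210 = -0.257143.
Step 4: Under H0, t = rho * sqrt((n-2)/(1-rho^2)) = -0.5322 ~ t(4).
Step 5: Two-sided p-value from the t-distribution with 4 df = 0.622787.
Step 6: alpha = 0.1. fail to reject H0.

rho = -0.2571, p = 0.622787, fail to reject H0 at alpha = 0.1.


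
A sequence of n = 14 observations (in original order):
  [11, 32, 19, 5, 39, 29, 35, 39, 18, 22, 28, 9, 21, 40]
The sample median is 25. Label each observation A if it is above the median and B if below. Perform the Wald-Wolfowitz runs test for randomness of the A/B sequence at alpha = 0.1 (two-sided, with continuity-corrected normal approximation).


Step 1: Compute median = 25; label A = above, B = below.
Labels in order: BABBAAAABBABBA  (n_A = 7, n_B = 7)
Step 2: Count runs R = 8.
Step 3: Under H0 (random ordering), E[R] = 2*n_A*n_B/(n_A+n_B) + 1 = 2*7*7/14 + 1 = 8.0000.
        Var[R] = 2*n_A*n_B*(2*n_A*n_B - n_A - n_B) / ((n_A+n_B)^2 * (n_A+n_B-1)) = 8232/2548 = 3.2308.
        SD[R] = 1.7974.
Step 4: R = E[R], so z = 0 with no continuity correction.
Step 5: Two-sided p-value via normal approximation = 2*(1 - Phi(|z|)) = 1.000000.
Step 6: alpha = 0.1. fail to reject H0.

R = 8, z = 0.0000, p = 1.000000, fail to reject H0.


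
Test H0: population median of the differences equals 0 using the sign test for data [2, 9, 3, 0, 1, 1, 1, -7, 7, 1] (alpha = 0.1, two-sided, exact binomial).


Step 1: Discard zero differences. Original n = 10; n_eff = number of nonzero differences = 9.
Nonzero differences (with sign): +2, +9, +3, +1, +1, +1, -7, +7, +1
Step 2: Count signs: positive = 8, negative = 1.
Step 3: Under H0: P(positive) = 0.5, so the number of positives S ~ Bin(9, 0.5).
Step 4: Two-sided exact p-value = sum of Bin(9,0.5) probabilities at or below the observed probability = 0.039062.
Step 5: alpha = 0.1. reject H0.

n_eff = 9, pos = 8, neg = 1, p = 0.039062, reject H0.


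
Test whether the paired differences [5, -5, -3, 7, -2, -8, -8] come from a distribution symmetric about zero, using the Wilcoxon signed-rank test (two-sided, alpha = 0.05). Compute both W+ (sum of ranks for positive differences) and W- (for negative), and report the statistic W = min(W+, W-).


Step 1: Drop any zero differences (none here) and take |d_i|.
|d| = [5, 5, 3, 7, 2, 8, 8]
Step 2: Midrank |d_i| (ties get averaged ranks).
ranks: |5|->3.5, |5|->3.5, |3|->2, |7|->5, |2|->1, |8|->6.5, |8|->6.5
Step 3: Attach original signs; sum ranks with positive sign and with negative sign.
W+ = 3.5 + 5 = 8.5
W- = 3.5 + 2 + 1 + 6.5 + 6.5 = 19.5
(Check: W+ + W- = 28 should equal n(n+1)/2 = 28.)
Step 4: Test statistic W = min(W+, W-) = 8.5.
Step 5: Ties in |d|, so use the tie-corrected normal approximation.
        E[W] = n(n+1)/4 = 7*8/4 = 14.
        Tie groups: |d|=5 (t=2), |d|=8 (t=2); sum(t^3 - t) = 12.
        Var[W] = n(n+1)(2n+1)/24 - sum(t^3-t)/48 = 840/24 - 12/48 = 34.75.
        z = (W - E[W]) / sqrt(Var[W]) = (8.5 - 14) / 5.8949 = -0.9330.
        Two-sided p = 2*Phi(z) = 0.350816.
Step 6: alpha = 0.05. fail to reject H0.

W+ = 8.5, W- = 19.5, W = min = 8.5, p = 0.350816, fail to reject H0.


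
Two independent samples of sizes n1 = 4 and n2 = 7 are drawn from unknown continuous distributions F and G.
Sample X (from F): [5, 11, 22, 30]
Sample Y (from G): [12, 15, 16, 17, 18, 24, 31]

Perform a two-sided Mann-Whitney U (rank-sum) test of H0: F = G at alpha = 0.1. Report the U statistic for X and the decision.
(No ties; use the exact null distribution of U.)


Step 1: Combine and sort all 11 observations; assign midranks.
sorted (value, group): (5,X), (11,X), (12,Y), (15,Y), (16,Y), (17,Y), (18,Y), (22,X), (24,Y), (30,X), (31,Y)
ranks: 5->1, 11->2, 12->3, 15->4, 16->5, 17->6, 18->7, 22->8, 24->9, 30->10, 31->11
Step 2: Rank sum for X: R1 = 1 + 2 + 8 + 10 = 21.
Step 3: U_X = R1 - n1(n1+1)/2 = 21 - 4*5/2 = 21 - 10 = 11.
       U_Y = n1*n2 - U_X = 28 - 11 = 17.
Step 4: No ties, so the exact null distribution of U (based on enumerating the C(11,4) = 330 equally likely rank assignments) gives the two-sided p-value.
Step 5: p-value = 0.648485; compare to alpha = 0.1. fail to reject H0.

U_X = 11, p = 0.648485, fail to reject H0 at alpha = 0.1.


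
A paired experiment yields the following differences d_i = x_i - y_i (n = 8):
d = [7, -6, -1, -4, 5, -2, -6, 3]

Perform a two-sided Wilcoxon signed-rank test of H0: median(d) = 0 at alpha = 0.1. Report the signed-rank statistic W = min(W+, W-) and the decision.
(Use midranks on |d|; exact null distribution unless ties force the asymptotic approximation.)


Step 1: Drop any zero differences (none here) and take |d_i|.
|d| = [7, 6, 1, 4, 5, 2, 6, 3]
Step 2: Midrank |d_i| (ties get averaged ranks).
ranks: |7|->8, |6|->6.5, |1|->1, |4|->4, |5|->5, |2|->2, |6|->6.5, |3|->3
Step 3: Attach original signs; sum ranks with positive sign and with negative sign.
W+ = 8 + 5 + 3 = 16
W- = 6.5 + 1 + 4 + 2 + 6.5 = 20
(Check: W+ + W- = 36 should equal n(n+1)/2 = 36.)
Step 4: Test statistic W = min(W+, W-) = 16.
Step 5: Ties in |d|, so use the tie-corrected normal approximation.
        E[W] = n(n+1)/4 = 8*9/4 = 18.
        Tie groups: |d|=6 (t=2); sum(t^3 - t) = 6.
        Var[W] = n(n+1)(2n+1)/24 - sum(t^3-t)/48 = 1224/24 - 6/48 = 50.875.
        z = (W - E[W]) / sqrt(Var[W]) = (16 - 18) / 7.1327 = -0.2804.
        Two-sided p = 2*Phi(z) = 0.779171.
Step 6: alpha = 0.1. fail to reject H0.

W+ = 16, W- = 20, W = min = 16, p = 0.779171, fail to reject H0.


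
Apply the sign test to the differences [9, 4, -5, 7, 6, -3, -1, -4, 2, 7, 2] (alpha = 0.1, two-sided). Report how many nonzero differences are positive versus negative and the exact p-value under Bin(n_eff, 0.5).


Step 1: Discard zero differences. Original n = 11; n_eff = number of nonzero differences = 11.
Nonzero differences (with sign): +9, +4, -5, +7, +6, -3, -1, -4, +2, +7, +2
Step 2: Count signs: positive = 7, negative = 4.
Step 3: Under H0: P(positive) = 0.5, so the number of positives S ~ Bin(11, 0.5).
Step 4: Two-sided exact p-value = sum of Bin(11,0.5) probabilities at or below the observed probability = 0.548828.
Step 5: alpha = 0.1. fail to reject H0.

n_eff = 11, pos = 7, neg = 4, p = 0.548828, fail to reject H0.


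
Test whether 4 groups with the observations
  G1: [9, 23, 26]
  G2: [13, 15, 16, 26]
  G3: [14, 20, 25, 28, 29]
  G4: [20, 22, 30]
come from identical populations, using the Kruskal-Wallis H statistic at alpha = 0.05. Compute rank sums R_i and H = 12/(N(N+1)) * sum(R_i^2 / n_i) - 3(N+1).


Step 1: Combine all N = 15 observations and assign midranks.
sorted (value, group, rank): (9,G1,1), (13,G2,2), (14,G3,3), (15,G2,4), (16,G2,5), (20,G3,6.5), (20,G4,6.5), (22,G4,8), (23,G1,9), (25,G3,10), (26,G1,11.5), (26,G2,11.5), (28,G3,13), (29,G3,14), (30,G4,15)
Step 2: Sum ranks within each group.
R_1 = 21.5 (n_1 = 3)
R_2 = 22.5 (n_2 = 4)
R_3 = 46.5 (n_3 = 5)
R_4 = 29.5 (n_4 = 3)
Step 3: H = 12/(N(N+1)) * sum(R_i^2/n_i) - 3(N+1)
     = 12/(15*16) * (21.5^2/3 + 22.5^2/4 + 46.5^2/5 + 29.5^2/3) - 3*16
     = 0.050000 * 1003.18 - 48
     = 2.158958.
Step 4: Ties present; correction factor C = 1 - 12/(15^3 - 15) = 0.996429. Corrected H = 2.158958 / 0.996429 = 2.166697.
Step 5: Under H0, H ~ chi^2(3); p-value = 0.538538.
Step 6: alpha = 0.05. fail to reject H0.

H = 2.1667, df = 3, p = 0.538538, fail to reject H0.


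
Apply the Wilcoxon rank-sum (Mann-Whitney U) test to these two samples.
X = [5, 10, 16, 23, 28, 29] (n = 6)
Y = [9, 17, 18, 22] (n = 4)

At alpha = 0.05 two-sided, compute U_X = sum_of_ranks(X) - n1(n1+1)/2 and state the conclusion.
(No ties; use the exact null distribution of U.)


Step 1: Combine and sort all 10 observations; assign midranks.
sorted (value, group): (5,X), (9,Y), (10,X), (16,X), (17,Y), (18,Y), (22,Y), (23,X), (28,X), (29,X)
ranks: 5->1, 9->2, 10->3, 16->4, 17->5, 18->6, 22->7, 23->8, 28->9, 29->10
Step 2: Rank sum for X: R1 = 1 + 3 + 4 + 8 + 9 + 10 = 35.
Step 3: U_X = R1 - n1(n1+1)/2 = 35 - 6*7/2 = 35 - 21 = 14.
       U_Y = n1*n2 - U_X = 24 - 14 = 10.
Step 4: No ties, so the exact null distribution of U (based on enumerating the C(10,6) = 210 equally likely rank assignments) gives the two-sided p-value.
Step 5: p-value = 0.761905; compare to alpha = 0.05. fail to reject H0.

U_X = 14, p = 0.761905, fail to reject H0 at alpha = 0.05.


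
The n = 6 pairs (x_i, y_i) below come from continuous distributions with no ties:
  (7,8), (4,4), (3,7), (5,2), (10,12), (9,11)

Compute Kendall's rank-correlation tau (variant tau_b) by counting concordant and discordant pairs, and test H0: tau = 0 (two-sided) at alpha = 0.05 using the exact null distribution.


Step 1: Enumerate the 15 unordered pairs (i,j) with i<j and classify each by sign(x_j-x_i) * sign(y_j-y_i).
  (1,2):dx=-3,dy=-4->C; (1,3):dx=-4,dy=-1->C; (1,4):dx=-2,dy=-6->C; (1,5):dx=+3,dy=+4->C
  (1,6):dx=+2,dy=+3->C; (2,3):dx=-1,dy=+3->D; (2,4):dx=+1,dy=-2->D; (2,5):dx=+6,dy=+8->C
  (2,6):dx=+5,dy=+7->C; (3,4):dx=+2,dy=-5->D; (3,5):dx=+7,dy=+5->C; (3,6):dx=+6,dy=+4->C
  (4,5):dx=+5,dy=+10->C; (4,6):dx=+4,dy=+9->C; (5,6):dx=-1,dy=-1->C
Step 2: C = 12, D = 3, total pairs = 15.
Step 3: tau = (C - D)/(n(n-1)/2) = (12 - 3)/15 = 0.600000.
Step 4: Exact two-sided p-value (enumerate n! = 720 permutations of y under H0): p = 0.136111.
Step 5: alpha = 0.05. fail to reject H0.

tau_b = 0.6000 (C=12, D=3), p = 0.136111, fail to reject H0.


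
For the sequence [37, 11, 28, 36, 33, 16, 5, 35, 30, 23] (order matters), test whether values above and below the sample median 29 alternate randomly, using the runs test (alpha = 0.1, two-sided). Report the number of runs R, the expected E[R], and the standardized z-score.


Step 1: Compute median = 29; label A = above, B = below.
Labels in order: ABBAABBAAB  (n_A = 5, n_B = 5)
Step 2: Count runs R = 6.
Step 3: Under H0 (random ordering), E[R] = 2*n_A*n_B/(n_A+n_B) + 1 = 2*5*5/10 + 1 = 6.0000.
        Var[R] = 2*n_A*n_B*(2*n_A*n_B - n_A - n_B) / ((n_A+n_B)^2 * (n_A+n_B-1)) = 2000/900 = 2.2222.
        SD[R] = 1.4907.
Step 4: R = E[R], so z = 0 with no continuity correction.
Step 5: Two-sided p-value via normal approximation = 2*(1 - Phi(|z|)) = 1.000000.
Step 6: alpha = 0.1. fail to reject H0.

R = 6, z = 0.0000, p = 1.000000, fail to reject H0.


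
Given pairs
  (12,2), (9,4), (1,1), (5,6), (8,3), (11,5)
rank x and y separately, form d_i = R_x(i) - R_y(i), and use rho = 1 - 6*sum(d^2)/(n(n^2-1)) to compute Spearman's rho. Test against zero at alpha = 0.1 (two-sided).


Step 1: Rank x and y separately (midranks; no ties here).
rank(x): 12->6, 9->4, 1->1, 5->2, 8->3, 11->5
rank(y): 2->2, 4->4, 1->1, 6->6, 3->3, 5->5
Step 2: d_i = R_x(i) - R_y(i); compute d_i^2.
  (6-2)^2=16, (4-4)^2=0, (1-1)^2=0, (2-6)^2=16, (3-3)^2=0, (5-5)^2=0
sum(d^2) = 32.
Step 3: rho = 1 - 6*32 / (6*(6^2 - 1)) = 1 - 192/210 = 0.085714.
Step 4: Under H0, t = rho * sqrt((n-2)/(1-rho^2)) = 0.1721 ~ t(4).
Step 5: Two-sided p-value from the t-distribution with 4 df = 0.871743.
Step 6: alpha = 0.1. fail to reject H0.

rho = 0.0857, p = 0.871743, fail to reject H0 at alpha = 0.1.


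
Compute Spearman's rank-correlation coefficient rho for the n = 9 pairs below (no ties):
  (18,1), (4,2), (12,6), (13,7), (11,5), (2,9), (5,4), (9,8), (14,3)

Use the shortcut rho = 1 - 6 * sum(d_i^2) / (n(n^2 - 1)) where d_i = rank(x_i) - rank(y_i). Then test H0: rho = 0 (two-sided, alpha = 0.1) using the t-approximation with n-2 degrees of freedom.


Step 1: Rank x and y separately (midranks; no ties here).
rank(x): 18->9, 4->2, 12->6, 13->7, 11->5, 2->1, 5->3, 9->4, 14->8
rank(y): 1->1, 2->2, 6->6, 7->7, 5->5, 9->9, 4->4, 8->8, 3->3
Step 2: d_i = R_x(i) - R_y(i); compute d_i^2.
  (9-1)^2=64, (2-2)^2=0, (6-6)^2=0, (7-7)^2=0, (5-5)^2=0, (1-9)^2=64, (3-4)^2=1, (4-8)^2=16, (8-3)^2=25
sum(d^2) = 170.
Step 3: rho = 1 - 6*170 / (9*(9^2 - 1)) = 1 - 1020/720 = -0.416667.
Step 4: Under H0, t = rho * sqrt((n-2)/(1-rho^2)) = -1.2127 ~ t(7).
Step 5: Two-sided p-value from the t-distribution with 7 df = 0.264586.
Step 6: alpha = 0.1. fail to reject H0.

rho = -0.4167, p = 0.264586, fail to reject H0 at alpha = 0.1.


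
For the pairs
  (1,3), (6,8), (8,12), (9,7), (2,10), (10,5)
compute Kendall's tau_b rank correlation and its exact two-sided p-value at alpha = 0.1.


Step 1: Enumerate the 15 unordered pairs (i,j) with i<j and classify each by sign(x_j-x_i) * sign(y_j-y_i).
  (1,2):dx=+5,dy=+5->C; (1,3):dx=+7,dy=+9->C; (1,4):dx=+8,dy=+4->C; (1,5):dx=+1,dy=+7->C
  (1,6):dx=+9,dy=+2->C; (2,3):dx=+2,dy=+4->C; (2,4):dx=+3,dy=-1->D; (2,5):dx=-4,dy=+2->D
  (2,6):dx=+4,dy=-3->D; (3,4):dx=+1,dy=-5->D; (3,5):dx=-6,dy=-2->C; (3,6):dx=+2,dy=-7->D
  (4,5):dx=-7,dy=+3->D; (4,6):dx=+1,dy=-2->D; (5,6):dx=+8,dy=-5->D
Step 2: C = 7, D = 8, total pairs = 15.
Step 3: tau = (C - D)/(n(n-1)/2) = (7 - 8)/15 = -0.066667.
Step 4: Exact two-sided p-value (enumerate n! = 720 permutations of y under H0): p = 1.000000.
Step 5: alpha = 0.1. fail to reject H0.

tau_b = -0.0667 (C=7, D=8), p = 1.000000, fail to reject H0.


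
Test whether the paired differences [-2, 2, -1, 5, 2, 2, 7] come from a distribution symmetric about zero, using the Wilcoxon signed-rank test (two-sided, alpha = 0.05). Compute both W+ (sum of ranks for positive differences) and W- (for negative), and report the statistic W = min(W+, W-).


Step 1: Drop any zero differences (none here) and take |d_i|.
|d| = [2, 2, 1, 5, 2, 2, 7]
Step 2: Midrank |d_i| (ties get averaged ranks).
ranks: |2|->3.5, |2|->3.5, |1|->1, |5|->6, |2|->3.5, |2|->3.5, |7|->7
Step 3: Attach original signs; sum ranks with positive sign and with negative sign.
W+ = 3.5 + 6 + 3.5 + 3.5 + 7 = 23.5
W- = 3.5 + 1 = 4.5
(Check: W+ + W- = 28 should equal n(n+1)/2 = 28.)
Step 4: Test statistic W = min(W+, W-) = 4.5.
Step 5: Ties in |d|, so use the tie-corrected normal approximation.
        E[W] = n(n+1)/4 = 7*8/4 = 14.
        Tie groups: |d|=2 (t=4); sum(t^3 - t) = 60.
        Var[W] = n(n+1)(2n+1)/24 - sum(t^3-t)/48 = 840/24 - 60/48 = 33.75.
        z = (W - E[W]) / sqrt(Var[W]) = (4.5 - 14) / 5.8095 = -1.6353.
        Two-sided p = 2*Phi(z) = 0.101995.
Step 6: alpha = 0.05. fail to reject H0.

W+ = 23.5, W- = 4.5, W = min = 4.5, p = 0.101995, fail to reject H0.


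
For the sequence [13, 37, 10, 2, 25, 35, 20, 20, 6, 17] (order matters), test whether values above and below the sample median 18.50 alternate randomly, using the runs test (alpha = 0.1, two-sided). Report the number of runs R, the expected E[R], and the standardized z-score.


Step 1: Compute median = 18.50; label A = above, B = below.
Labels in order: BABBAAAABB  (n_A = 5, n_B = 5)
Step 2: Count runs R = 5.
Step 3: Under H0 (random ordering), E[R] = 2*n_A*n_B/(n_A+n_B) + 1 = 2*5*5/10 + 1 = 6.0000.
        Var[R] = 2*n_A*n_B*(2*n_A*n_B - n_A - n_B) / ((n_A+n_B)^2 * (n_A+n_B-1)) = 2000/900 = 2.2222.
        SD[R] = 1.4907.
Step 4: Continuity-corrected z = (R + 0.5 - E[R]) / SD[R] = (5 + 0.5 - 6.0000) / 1.4907 = -0.3354.
Step 5: Two-sided p-value via normal approximation = 2*(1 - Phi(|z|)) = 0.737316.
Step 6: alpha = 0.1. fail to reject H0.

R = 5, z = -0.3354, p = 0.737316, fail to reject H0.


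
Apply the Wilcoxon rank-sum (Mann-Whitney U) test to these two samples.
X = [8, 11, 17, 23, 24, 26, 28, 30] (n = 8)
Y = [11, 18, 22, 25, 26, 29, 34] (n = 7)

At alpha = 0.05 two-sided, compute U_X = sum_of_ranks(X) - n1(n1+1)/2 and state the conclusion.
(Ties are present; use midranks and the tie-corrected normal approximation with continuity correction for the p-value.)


Step 1: Combine and sort all 15 observations; assign midranks.
sorted (value, group): (8,X), (11,X), (11,Y), (17,X), (18,Y), (22,Y), (23,X), (24,X), (25,Y), (26,X), (26,Y), (28,X), (29,Y), (30,X), (34,Y)
ranks: 8->1, 11->2.5, 11->2.5, 17->4, 18->5, 22->6, 23->7, 24->8, 25->9, 26->10.5, 26->10.5, 28->12, 29->13, 30->14, 34->15
Step 2: Rank sum for X: R1 = 1 + 2.5 + 4 + 7 + 8 + 10.5 + 12 + 14 = 59.
Step 3: U_X = R1 - n1(n1+1)/2 = 59 - 8*9/2 = 59 - 36 = 23.
       U_Y = n1*n2 - U_X = 56 - 23 = 33.
Step 4: Ties are present, so use the tie-corrected normal approximation (with continuity correction) for the p-value.
Step 5: p-value = 0.601875; compare to alpha = 0.05. fail to reject H0.

U_X = 23, p = 0.601875, fail to reject H0 at alpha = 0.05.


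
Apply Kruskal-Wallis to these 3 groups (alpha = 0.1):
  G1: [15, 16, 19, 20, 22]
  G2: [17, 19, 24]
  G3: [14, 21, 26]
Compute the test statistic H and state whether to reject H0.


Step 1: Combine all N = 11 observations and assign midranks.
sorted (value, group, rank): (14,G3,1), (15,G1,2), (16,G1,3), (17,G2,4), (19,G1,5.5), (19,G2,5.5), (20,G1,7), (21,G3,8), (22,G1,9), (24,G2,10), (26,G3,11)
Step 2: Sum ranks within each group.
R_1 = 26.5 (n_1 = 5)
R_2 = 19.5 (n_2 = 3)
R_3 = 20 (n_3 = 3)
Step 3: H = 12/(N(N+1)) * sum(R_i^2/n_i) - 3(N+1)
     = 12/(11*12) * (26.5^2/5 + 19.5^2/3 + 20^2/3) - 3*12
     = 0.090909 * 400.533 - 36
     = 0.412121.
Step 4: Ties present; correction factor C = 1 - 6/(11^3 - 11) = 0.995455. Corrected H = 0.412121 / 0.995455 = 0.414003.
Step 5: Under H0, H ~ chi^2(2); p-value = 0.813018.
Step 6: alpha = 0.1. fail to reject H0.

H = 0.4140, df = 2, p = 0.813018, fail to reject H0.


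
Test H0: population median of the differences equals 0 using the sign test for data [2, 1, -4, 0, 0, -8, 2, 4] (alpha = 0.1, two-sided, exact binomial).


Step 1: Discard zero differences. Original n = 8; n_eff = number of nonzero differences = 6.
Nonzero differences (with sign): +2, +1, -4, -8, +2, +4
Step 2: Count signs: positive = 4, negative = 2.
Step 3: Under H0: P(positive) = 0.5, so the number of positives S ~ Bin(6, 0.5).
Step 4: Two-sided exact p-value = sum of Bin(6,0.5) probabilities at or below the observed probability = 0.687500.
Step 5: alpha = 0.1. fail to reject H0.

n_eff = 6, pos = 4, neg = 2, p = 0.687500, fail to reject H0.


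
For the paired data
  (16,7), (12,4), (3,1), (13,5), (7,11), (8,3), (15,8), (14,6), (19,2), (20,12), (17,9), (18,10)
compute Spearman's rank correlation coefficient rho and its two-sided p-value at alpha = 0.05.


Step 1: Rank x and y separately (midranks; no ties here).
rank(x): 16->8, 12->4, 3->1, 13->5, 7->2, 8->3, 15->7, 14->6, 19->11, 20->12, 17->9, 18->10
rank(y): 7->7, 4->4, 1->1, 5->5, 11->11, 3->3, 8->8, 6->6, 2->2, 12->12, 9->9, 10->10
Step 2: d_i = R_x(i) - R_y(i); compute d_i^2.
  (8-7)^2=1, (4-4)^2=0, (1-1)^2=0, (5-5)^2=0, (2-11)^2=81, (3-3)^2=0, (7-8)^2=1, (6-6)^2=0, (11-2)^2=81, (12-12)^2=0, (9-9)^2=0, (10-10)^2=0
sum(d^2) = 164.
Step 3: rho = 1 - 6*164 / (12*(12^2 - 1)) = 1 - 984/1716 = 0.426573.
Step 4: Under H0, t = rho * sqrt((n-2)/(1-rho^2)) = 1.4914 ~ t(10).
Step 5: Two-sided p-value from the t-distribution with 10 df = 0.166700.
Step 6: alpha = 0.05. fail to reject H0.

rho = 0.4266, p = 0.166700, fail to reject H0 at alpha = 0.05.


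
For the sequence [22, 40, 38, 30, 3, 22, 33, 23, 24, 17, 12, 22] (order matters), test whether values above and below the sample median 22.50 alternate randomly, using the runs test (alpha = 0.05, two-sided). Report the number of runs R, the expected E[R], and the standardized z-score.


Step 1: Compute median = 22.50; label A = above, B = below.
Labels in order: BAAABBAAABBB  (n_A = 6, n_B = 6)
Step 2: Count runs R = 5.
Step 3: Under H0 (random ordering), E[R] = 2*n_A*n_B/(n_A+n_B) + 1 = 2*6*6/12 + 1 = 7.0000.
        Var[R] = 2*n_A*n_B*(2*n_A*n_B - n_A - n_B) / ((n_A+n_B)^2 * (n_A+n_B-1)) = 4320/1584 = 2.7273.
        SD[R] = 1.6514.
Step 4: Continuity-corrected z = (R + 0.5 - E[R]) / SD[R] = (5 + 0.5 - 7.0000) / 1.6514 = -0.9083.
Step 5: Two-sided p-value via normal approximation = 2*(1 - Phi(|z|)) = 0.363722.
Step 6: alpha = 0.05. fail to reject H0.

R = 5, z = -0.9083, p = 0.363722, fail to reject H0.


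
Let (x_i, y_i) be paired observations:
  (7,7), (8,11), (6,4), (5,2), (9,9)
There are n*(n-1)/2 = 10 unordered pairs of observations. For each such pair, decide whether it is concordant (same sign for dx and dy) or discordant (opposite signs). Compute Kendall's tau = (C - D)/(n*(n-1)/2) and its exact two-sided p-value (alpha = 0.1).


Step 1: Enumerate the 10 unordered pairs (i,j) with i<j and classify each by sign(x_j-x_i) * sign(y_j-y_i).
  (1,2):dx=+1,dy=+4->C; (1,3):dx=-1,dy=-3->C; (1,4):dx=-2,dy=-5->C; (1,5):dx=+2,dy=+2->C
  (2,3):dx=-2,dy=-7->C; (2,4):dx=-3,dy=-9->C; (2,5):dx=+1,dy=-2->D; (3,4):dx=-1,dy=-2->C
  (3,5):dx=+3,dy=+5->C; (4,5):dx=+4,dy=+7->C
Step 2: C = 9, D = 1, total pairs = 10.
Step 3: tau = (C - D)/(n(n-1)/2) = (9 - 1)/10 = 0.800000.
Step 4: Exact two-sided p-value (enumerate n! = 120 permutations of y under H0): p = 0.083333.
Step 5: alpha = 0.1. reject H0.

tau_b = 0.8000 (C=9, D=1), p = 0.083333, reject H0.


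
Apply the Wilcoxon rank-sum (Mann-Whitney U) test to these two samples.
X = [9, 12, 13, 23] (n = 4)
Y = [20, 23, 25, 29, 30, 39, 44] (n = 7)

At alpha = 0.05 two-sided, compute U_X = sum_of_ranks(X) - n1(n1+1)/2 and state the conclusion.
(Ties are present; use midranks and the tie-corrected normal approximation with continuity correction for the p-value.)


Step 1: Combine and sort all 11 observations; assign midranks.
sorted (value, group): (9,X), (12,X), (13,X), (20,Y), (23,X), (23,Y), (25,Y), (29,Y), (30,Y), (39,Y), (44,Y)
ranks: 9->1, 12->2, 13->3, 20->4, 23->5.5, 23->5.5, 25->7, 29->8, 30->9, 39->10, 44->11
Step 2: Rank sum for X: R1 = 1 + 2 + 3 + 5.5 = 11.5.
Step 3: U_X = R1 - n1(n1+1)/2 = 11.5 - 4*5/2 = 11.5 - 10 = 1.5.
       U_Y = n1*n2 - U_X = 28 - 1.5 = 26.5.
Step 4: Ties are present, so use the tie-corrected normal approximation (with continuity correction) for the p-value.
Step 5: p-value = 0.023029; compare to alpha = 0.05. reject H0.

U_X = 1.5, p = 0.023029, reject H0 at alpha = 0.05.


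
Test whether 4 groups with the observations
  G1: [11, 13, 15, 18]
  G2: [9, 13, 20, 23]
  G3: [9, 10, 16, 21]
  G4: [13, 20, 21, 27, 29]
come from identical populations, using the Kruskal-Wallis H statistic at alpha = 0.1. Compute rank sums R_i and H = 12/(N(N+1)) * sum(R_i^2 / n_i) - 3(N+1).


Step 1: Combine all N = 17 observations and assign midranks.
sorted (value, group, rank): (9,G2,1.5), (9,G3,1.5), (10,G3,3), (11,G1,4), (13,G1,6), (13,G2,6), (13,G4,6), (15,G1,8), (16,G3,9), (18,G1,10), (20,G2,11.5), (20,G4,11.5), (21,G3,13.5), (21,G4,13.5), (23,G2,15), (27,G4,16), (29,G4,17)
Step 2: Sum ranks within each group.
R_1 = 28 (n_1 = 4)
R_2 = 34 (n_2 = 4)
R_3 = 27 (n_3 = 4)
R_4 = 64 (n_4 = 5)
Step 3: H = 12/(N(N+1)) * sum(R_i^2/n_i) - 3(N+1)
     = 12/(17*18) * (28^2/4 + 34^2/4 + 27^2/4 + 64^2/5) - 3*18
     = 0.039216 * 1486.45 - 54
     = 4.292157.
Step 4: Ties present; correction factor C = 1 - 42/(17^3 - 17) = 0.991422. Corrected H = 4.292157 / 0.991422 = 4.329295.
Step 5: Under H0, H ~ chi^2(3); p-value = 0.228032.
Step 6: alpha = 0.1. fail to reject H0.

H = 4.3293, df = 3, p = 0.228032, fail to reject H0.


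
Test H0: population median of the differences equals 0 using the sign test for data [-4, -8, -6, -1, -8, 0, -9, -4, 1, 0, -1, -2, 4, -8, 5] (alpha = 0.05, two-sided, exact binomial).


Step 1: Discard zero differences. Original n = 15; n_eff = number of nonzero differences = 13.
Nonzero differences (with sign): -4, -8, -6, -1, -8, -9, -4, +1, -1, -2, +4, -8, +5
Step 2: Count signs: positive = 3, negative = 10.
Step 3: Under H0: P(positive) = 0.5, so the number of positives S ~ Bin(13, 0.5).
Step 4: Two-sided exact p-value = sum of Bin(13,0.5) probabilities at or below the observed probability = 0.092285.
Step 5: alpha = 0.05. fail to reject H0.

n_eff = 13, pos = 3, neg = 10, p = 0.092285, fail to reject H0.


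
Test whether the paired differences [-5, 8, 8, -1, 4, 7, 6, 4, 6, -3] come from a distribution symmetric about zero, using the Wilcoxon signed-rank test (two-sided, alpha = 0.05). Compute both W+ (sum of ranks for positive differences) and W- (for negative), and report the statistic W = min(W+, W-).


Step 1: Drop any zero differences (none here) and take |d_i|.
|d| = [5, 8, 8, 1, 4, 7, 6, 4, 6, 3]
Step 2: Midrank |d_i| (ties get averaged ranks).
ranks: |5|->5, |8|->9.5, |8|->9.5, |1|->1, |4|->3.5, |7|->8, |6|->6.5, |4|->3.5, |6|->6.5, |3|->2
Step 3: Attach original signs; sum ranks with positive sign and with negative sign.
W+ = 9.5 + 9.5 + 3.5 + 8 + 6.5 + 3.5 + 6.5 = 47
W- = 5 + 1 + 2 = 8
(Check: W+ + W- = 55 should equal n(n+1)/2 = 55.)
Step 4: Test statistic W = min(W+, W-) = 8.
Step 5: Ties in |d|, so use the tie-corrected normal approximation.
        E[W] = n(n+1)/4 = 10*11/4 = 27.5.
        Tie groups: |d|=4 (t=2), |d|=6 (t=2), |d|=8 (t=2); sum(t^3 - t) = 18.
        Var[W] = n(n+1)(2n+1)/24 - sum(t^3-t)/48 = 2310/24 - 18/48 = 95.875.
        z = (W - E[W]) / sqrt(Var[W]) = (8 - 27.5) / 9.7916 = -1.9915.
        Two-sided p = 2*Phi(z) = 0.046425.
Step 6: alpha = 0.05. reject H0.

W+ = 47, W- = 8, W = min = 8, p = 0.046425, reject H0.
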